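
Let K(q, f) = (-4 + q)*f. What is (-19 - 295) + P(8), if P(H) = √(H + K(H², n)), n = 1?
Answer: -314 + 2*√17 ≈ -305.75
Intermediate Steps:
K(q, f) = f*(-4 + q)
P(H) = √(-4 + H + H²) (P(H) = √(H + 1*(-4 + H²)) = √(H + (-4 + H²)) = √(-4 + H + H²))
(-19 - 295) + P(8) = (-19 - 295) + √(-4 + 8 + 8²) = -314 + √(-4 + 8 + 64) = -314 + √68 = -314 + 2*√17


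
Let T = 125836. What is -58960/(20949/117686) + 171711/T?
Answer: -873143031670421/2636138364 ≈ -3.3122e+5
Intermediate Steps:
-58960/(20949/117686) + 171711/T = -58960/(20949/117686) + 171711/125836 = -58960/(20949*(1/117686)) + 171711*(1/125836) = -58960/20949/117686 + 171711/125836 = -58960*117686/20949 + 171711/125836 = -6938766560/20949 + 171711/125836 = -873143031670421/2636138364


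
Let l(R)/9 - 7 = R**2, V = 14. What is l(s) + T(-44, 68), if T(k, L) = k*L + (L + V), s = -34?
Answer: 7557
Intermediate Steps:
T(k, L) = 14 + L + L*k (T(k, L) = k*L + (L + 14) = L*k + (14 + L) = 14 + L + L*k)
l(R) = 63 + 9*R**2
l(s) + T(-44, 68) = (63 + 9*(-34)**2) + (14 + 68 + 68*(-44)) = (63 + 9*1156) + (14 + 68 - 2992) = (63 + 10404) - 2910 = 10467 - 2910 = 7557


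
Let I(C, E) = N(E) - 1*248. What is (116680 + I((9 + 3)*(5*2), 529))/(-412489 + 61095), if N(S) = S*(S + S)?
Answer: -338057/175697 ≈ -1.9241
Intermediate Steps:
N(S) = 2*S**2 (N(S) = S*(2*S) = 2*S**2)
I(C, E) = -248 + 2*E**2 (I(C, E) = 2*E**2 - 1*248 = 2*E**2 - 248 = -248 + 2*E**2)
(116680 + I((9 + 3)*(5*2), 529))/(-412489 + 61095) = (116680 + (-248 + 2*529**2))/(-412489 + 61095) = (116680 + (-248 + 2*279841))/(-351394) = (116680 + (-248 + 559682))*(-1/351394) = (116680 + 559434)*(-1/351394) = 676114*(-1/351394) = -338057/175697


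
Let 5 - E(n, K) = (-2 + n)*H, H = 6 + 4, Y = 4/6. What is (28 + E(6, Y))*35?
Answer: -245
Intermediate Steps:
Y = ⅔ (Y = 4*(⅙) = ⅔ ≈ 0.66667)
H = 10
E(n, K) = 25 - 10*n (E(n, K) = 5 - (-2 + n)*10 = 5 - (-20 + 10*n) = 5 + (20 - 10*n) = 25 - 10*n)
(28 + E(6, Y))*35 = (28 + (25 - 10*6))*35 = (28 + (25 - 60))*35 = (28 - 35)*35 = -7*35 = -245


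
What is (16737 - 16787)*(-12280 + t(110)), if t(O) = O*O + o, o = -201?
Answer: 19050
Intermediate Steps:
t(O) = -201 + O**2 (t(O) = O*O - 201 = O**2 - 201 = -201 + O**2)
(16737 - 16787)*(-12280 + t(110)) = (16737 - 16787)*(-12280 + (-201 + 110**2)) = -50*(-12280 + (-201 + 12100)) = -50*(-12280 + 11899) = -50*(-381) = 19050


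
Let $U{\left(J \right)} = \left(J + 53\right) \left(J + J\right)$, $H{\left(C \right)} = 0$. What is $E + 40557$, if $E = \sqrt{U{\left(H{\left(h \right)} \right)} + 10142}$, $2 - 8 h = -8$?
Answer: $40557 + \sqrt{10142} \approx 40658.0$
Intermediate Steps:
$h = \frac{5}{4}$ ($h = \frac{1}{4} - -1 = \frac{1}{4} + 1 = \frac{5}{4} \approx 1.25$)
$U{\left(J \right)} = 2 J \left(53 + J\right)$ ($U{\left(J \right)} = \left(53 + J\right) 2 J = 2 J \left(53 + J\right)$)
$E = \sqrt{10142}$ ($E = \sqrt{2 \cdot 0 \left(53 + 0\right) + 10142} = \sqrt{2 \cdot 0 \cdot 53 + 10142} = \sqrt{0 + 10142} = \sqrt{10142} \approx 100.71$)
$E + 40557 = \sqrt{10142} + 40557 = 40557 + \sqrt{10142}$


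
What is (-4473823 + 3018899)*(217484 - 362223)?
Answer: 210584244836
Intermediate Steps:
(-4473823 + 3018899)*(217484 - 362223) = -1454924*(-144739) = 210584244836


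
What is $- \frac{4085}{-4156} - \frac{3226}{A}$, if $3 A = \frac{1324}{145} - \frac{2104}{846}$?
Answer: $- \frac{77041795430}{52925621} \approx -1455.7$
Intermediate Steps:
$A = \frac{407512}{184005}$ ($A = \frac{\frac{1324}{145} - \frac{2104}{846}}{3} = \frac{1324 \cdot \frac{1}{145} - \frac{1052}{423}}{3} = \frac{\frac{1324}{145} - \frac{1052}{423}}{3} = \frac{1}{3} \cdot \frac{407512}{61335} = \frac{407512}{184005} \approx 2.2147$)
$- \frac{4085}{-4156} - \frac{3226}{A} = - \frac{4085}{-4156} - \frac{3226}{\frac{407512}{184005}} = \left(-4085\right) \left(- \frac{1}{4156}\right) - \frac{296800065}{203756} = \frac{4085}{4156} - \frac{296800065}{203756} = - \frac{77041795430}{52925621}$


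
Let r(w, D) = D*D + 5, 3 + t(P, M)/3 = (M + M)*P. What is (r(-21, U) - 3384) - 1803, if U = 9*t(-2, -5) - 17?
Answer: 190182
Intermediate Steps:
t(P, M) = -9 + 6*M*P (t(P, M) = -9 + 3*((M + M)*P) = -9 + 3*((2*M)*P) = -9 + 3*(2*M*P) = -9 + 6*M*P)
U = 442 (U = 9*(-9 + 6*(-5)*(-2)) - 17 = 9*(-9 + 60) - 17 = 9*51 - 17 = 459 - 17 = 442)
r(w, D) = 5 + D² (r(w, D) = D² + 5 = 5 + D²)
(r(-21, U) - 3384) - 1803 = ((5 + 442²) - 3384) - 1803 = ((5 + 195364) - 3384) - 1803 = (195369 - 3384) - 1803 = 191985 - 1803 = 190182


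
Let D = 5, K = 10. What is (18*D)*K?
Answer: 900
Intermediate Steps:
(18*D)*K = (18*5)*10 = 90*10 = 900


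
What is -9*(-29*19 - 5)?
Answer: 5004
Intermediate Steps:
-9*(-29*19 - 5) = -9*(-551 - 5) = -9*(-556) = 5004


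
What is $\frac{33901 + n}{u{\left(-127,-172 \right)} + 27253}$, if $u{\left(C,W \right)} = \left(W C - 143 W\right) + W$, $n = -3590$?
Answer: $\frac{30311}{73521} \approx 0.41228$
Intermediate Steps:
$u{\left(C,W \right)} = - 142 W + C W$ ($u{\left(C,W \right)} = \left(C W - 143 W\right) + W = \left(- 143 W + C W\right) + W = - 142 W + C W$)
$\frac{33901 + n}{u{\left(-127,-172 \right)} + 27253} = \frac{33901 - 3590}{- 172 \left(-142 - 127\right) + 27253} = \frac{30311}{\left(-172\right) \left(-269\right) + 27253} = \frac{30311}{46268 + 27253} = \frac{30311}{73521}$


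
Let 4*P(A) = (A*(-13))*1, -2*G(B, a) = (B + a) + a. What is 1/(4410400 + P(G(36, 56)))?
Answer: 2/8821281 ≈ 2.2672e-7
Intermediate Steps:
G(B, a) = -a - B/2 (G(B, a) = -((B + a) + a)/2 = -(B + 2*a)/2 = -a - B/2)
P(A) = -13*A/4 (P(A) = ((A*(-13))*1)/4 = (-13*A*1)/4 = (-13*A)/4 = -13*A/4)
1/(4410400 + P(G(36, 56))) = 1/(4410400 - 13*(-1*56 - ½*36)/4) = 1/(4410400 - 13*(-56 - 18)/4) = 1/(4410400 - 13/4*(-74)) = 1/(4410400 + 481/2) = 1/(8821281/2) = 2/8821281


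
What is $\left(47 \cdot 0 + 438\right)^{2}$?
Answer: $191844$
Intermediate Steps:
$\left(47 \cdot 0 + 438\right)^{2} = \left(0 + 438\right)^{2} = 438^{2} = 191844$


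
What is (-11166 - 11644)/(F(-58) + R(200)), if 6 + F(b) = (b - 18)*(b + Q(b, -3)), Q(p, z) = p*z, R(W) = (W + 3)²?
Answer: -22810/32387 ≈ -0.70430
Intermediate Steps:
R(W) = (3 + W)²
F(b) = -6 - 2*b*(-18 + b) (F(b) = -6 + (b - 18)*(b + b*(-3)) = -6 + (-18 + b)*(b - 3*b) = -6 + (-18 + b)*(-2*b) = -6 - 2*b*(-18 + b))
(-11166 - 11644)/(F(-58) + R(200)) = (-11166 - 11644)/((-6 - 2*(-58)² + 36*(-58)) + (3 + 200)²) = -22810/((-6 - 2*3364 - 2088) + 203²) = -22810/((-6 - 6728 - 2088) + 41209) = -22810/(-8822 + 41209) = -22810/32387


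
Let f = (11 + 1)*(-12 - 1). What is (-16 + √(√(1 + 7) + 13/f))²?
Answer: (96 - √3*√(-1 + 24*√2))²/36 ≈ 205.73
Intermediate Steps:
f = -156 (f = 12*(-13) = -156)
(-16 + √(√(1 + 7) + 13/f))² = (-16 + √(√(1 + 7) + 13/(-156)))² = (-16 + √(√8 + 13*(-1/156)))² = (-16 + √(2*√2 - 1/12))² = (-16 + √(-1/12 + 2*√2))²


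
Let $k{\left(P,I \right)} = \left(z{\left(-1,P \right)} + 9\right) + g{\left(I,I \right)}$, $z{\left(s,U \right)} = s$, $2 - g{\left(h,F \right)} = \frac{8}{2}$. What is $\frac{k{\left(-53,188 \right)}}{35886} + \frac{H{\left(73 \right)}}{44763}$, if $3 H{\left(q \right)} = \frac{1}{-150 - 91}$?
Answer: $\frac{32357668}{193566984669} \approx 0.00016717$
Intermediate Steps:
$H{\left(q \right)} = - \frac{1}{723}$ ($H{\left(q \right)} = \frac{1}{3 \left(-150 - 91\right)} = \frac{1}{3 \left(-241\right)} = \frac{1}{3} \left(- \frac{1}{241}\right) = - \frac{1}{723}$)
$g{\left(h,F \right)} = -2$ ($g{\left(h,F \right)} = 2 - \frac{8}{2} = 2 - 8 \cdot \frac{1}{2} = 2 - 4 = -2$)
$k{\left(P,I \right)} = 6$ ($k{\left(P,I \right)} = \left(-1 + 9\right) - 2 = 8 - 2 = 6$)
$\frac{k{\left(-53,188 \right)}}{35886} + \frac{H{\left(73 \right)}}{44763} = \frac{6}{35886} - \frac{1}{723 \cdot 44763} = 6 \cdot \frac{1}{35886} - \frac{1}{32363649} = \frac{1}{5981} - \frac{1}{32363649} = \frac{32357668}{193566984669}$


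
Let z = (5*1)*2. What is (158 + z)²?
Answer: 28224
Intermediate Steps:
z = 10 (z = 5*2 = 10)
(158 + z)² = (158 + 10)² = 168² = 28224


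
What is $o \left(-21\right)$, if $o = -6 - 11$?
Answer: $357$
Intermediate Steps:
$o = -17$ ($o = -6 - 11 = -17$)
$o \left(-21\right) = \left(-17\right) \left(-21\right) = 357$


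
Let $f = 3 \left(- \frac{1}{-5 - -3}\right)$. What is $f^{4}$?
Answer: $\frac{81}{16} \approx 5.0625$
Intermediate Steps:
$f = \frac{3}{2}$ ($f = 3 \left(- \frac{1}{-5 + 3}\right) = 3 \left(- \frac{1}{-2}\right) = 3 \left(\left(-1\right) \left(- \frac{1}{2}\right)\right) = 3 \cdot \frac{1}{2} = \frac{3}{2} \approx 1.5$)
$f^{4} = \left(\frac{3}{2}\right)^{4} = \frac{81}{16}$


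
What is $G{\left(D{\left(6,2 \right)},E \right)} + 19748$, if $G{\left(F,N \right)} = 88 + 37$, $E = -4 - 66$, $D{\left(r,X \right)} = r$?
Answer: $19873$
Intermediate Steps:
$E = -70$
$G{\left(F,N \right)} = 125$
$G{\left(D{\left(6,2 \right)},E \right)} + 19748 = 125 + 19748 = 19873$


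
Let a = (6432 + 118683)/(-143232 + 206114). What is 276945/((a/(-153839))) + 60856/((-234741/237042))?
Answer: -1075030173023998294/50204479 ≈ -2.1413e+10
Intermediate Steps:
a = 125115/62882 ≈ 1.9897
276945/((a/(-153839))) + 60856/((-234741/237042)) = 276945/(((125115/62882)/(-153839))) + 60856/((-234741/237042)) = 276945/(((125115/62882)*(-1/153839))) + 60856/((-234741*1/237042)) = 276945/(-125115/9673703998) + 60856/(-6019/6078) = 276945*(-9673703998/125115) + 60856*(-6078/6019) = -178605596915074/8341 - 369882768/6019 = -1075030173023998294/50204479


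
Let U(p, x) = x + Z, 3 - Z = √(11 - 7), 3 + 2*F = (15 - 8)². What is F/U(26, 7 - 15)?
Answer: -23/7 ≈ -3.2857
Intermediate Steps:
F = 23 (F = -3/2 + (15 - 8)²/2 = -3/2 + (½)*7² = -3/2 + (½)*49 = -3/2 + 49/2 = 23)
Z = 1 (Z = 3 - √(11 - 7) = 3 - √4 = 3 - 1*2 = 3 - 2 = 1)
U(p, x) = 1 + x (U(p, x) = x + 1 = 1 + x)
F/U(26, 7 - 15) = 23/(1 + (7 - 15)) = 23/(1 - 8) = 23/(-7) = 23*(-⅐) = -23/7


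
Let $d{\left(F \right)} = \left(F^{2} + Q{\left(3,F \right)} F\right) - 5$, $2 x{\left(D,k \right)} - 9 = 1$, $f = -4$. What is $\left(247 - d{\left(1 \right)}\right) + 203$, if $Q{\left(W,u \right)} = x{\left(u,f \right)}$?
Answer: $449$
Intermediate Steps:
$x{\left(D,k \right)} = 5$ ($x{\left(D,k \right)} = \frac{9}{2} + \frac{1}{2} \cdot 1 = \frac{9}{2} + \frac{1}{2} = 5$)
$Q{\left(W,u \right)} = 5$
$d{\left(F \right)} = -5 + F^{2} + 5 F$ ($d{\left(F \right)} = \left(F^{2} + 5 F\right) - 5 = -5 + F^{2} + 5 F$)
$\left(247 - d{\left(1 \right)}\right) + 203 = \left(247 - \left(-5 + 1^{2} + 5 \cdot 1\right)\right) + 203 = \left(247 - \left(-5 + 1 + 5\right)\right) + 203 = \left(247 - 1\right) + 203 = 246 + 203 = 449$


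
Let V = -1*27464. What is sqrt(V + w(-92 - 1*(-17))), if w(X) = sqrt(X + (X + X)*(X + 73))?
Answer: I*sqrt(27449) ≈ 165.68*I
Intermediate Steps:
V = -27464
w(X) = sqrt(X + 2*X*(73 + X)) (w(X) = sqrt(X + (2*X)*(73 + X)) = sqrt(X + 2*X*(73 + X)))
sqrt(V + w(-92 - 1*(-17))) = sqrt(-27464 + sqrt((-92 - 1*(-17))*(147 + 2*(-92 - 1*(-17))))) = sqrt(-27464 + sqrt((-92 + 17)*(147 + 2*(-92 + 17)))) = sqrt(-27464 + sqrt(-75*(147 + 2*(-75)))) = sqrt(-27464 + sqrt(-75*(147 - 150))) = sqrt(-27464 + sqrt(-75*(-3))) = sqrt(-27464 + sqrt(225)) = sqrt(-27464 + 15) = sqrt(-27449) = I*sqrt(27449)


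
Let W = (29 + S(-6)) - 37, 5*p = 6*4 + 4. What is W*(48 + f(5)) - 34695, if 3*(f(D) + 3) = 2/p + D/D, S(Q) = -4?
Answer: -246683/7 ≈ -35240.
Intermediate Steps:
p = 28/5 (p = (6*4 + 4)/5 = (24 + 4)/5 = (⅕)*28 = 28/5 ≈ 5.6000)
W = -12 (W = (29 - 4) - 37 = 25 - 37 = -12)
f(D) = -107/42 (f(D) = -3 + (2/(28/5) + D/D)/3 = -3 + (2*(5/28) + 1)/3 = -3 + (5/14 + 1)/3 = -3 + (⅓)*(19/14) = -3 + 19/42 = -107/42)
W*(48 + f(5)) - 34695 = -12*(48 - 107/42) - 34695 = -12*1909/42 - 34695 = -3818/7 - 34695 = -246683/7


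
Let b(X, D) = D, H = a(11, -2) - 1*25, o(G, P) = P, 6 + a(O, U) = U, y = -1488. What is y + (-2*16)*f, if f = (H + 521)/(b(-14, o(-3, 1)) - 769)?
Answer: -4403/3 ≈ -1467.7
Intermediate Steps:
a(O, U) = -6 + U
H = -33 (H = (-6 - 2) - 1*25 = -8 - 25 = -33)
f = -61/96 (f = (-33 + 521)/(1 - 769) = 488/(-768) = 488*(-1/768) = -61/96 ≈ -0.63542)
y + (-2*16)*f = -1488 - 2*16*(-61/96) = -1488 - 32*(-61/96) = -1488 + 61/3 = -4403/3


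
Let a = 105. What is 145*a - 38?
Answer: 15187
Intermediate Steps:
145*a - 38 = 145*105 - 38 = 15225 - 38 = 15187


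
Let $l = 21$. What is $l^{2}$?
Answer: $441$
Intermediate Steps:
$l^{2} = 21^{2} = 441$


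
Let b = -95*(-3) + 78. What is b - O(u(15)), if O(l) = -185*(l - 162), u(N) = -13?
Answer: -32012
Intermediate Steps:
b = 363 (b = 285 + 78 = 363)
O(l) = 29970 - 185*l (O(l) = -185*(-162 + l) = 29970 - 185*l)
b - O(u(15)) = 363 - (29970 - 185*(-13)) = 363 - (29970 + 2405) = 363 - 1*32375 = 363 - 32375 = -32012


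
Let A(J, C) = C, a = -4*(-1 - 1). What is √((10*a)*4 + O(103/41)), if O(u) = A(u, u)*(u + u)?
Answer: √559138/41 ≈ 18.238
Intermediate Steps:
a = 8 (a = -4*(-2) = 8)
O(u) = 2*u² (O(u) = u*(u + u) = u*(2*u) = 2*u²)
√((10*a)*4 + O(103/41)) = √((10*8)*4 + 2*(103/41)²) = √(80*4 + 2*(103*(1/41))²) = √(320 + 2*(103/41)²) = √(320 + 2*(10609/1681)) = √(320 + 21218/1681) = √(559138/1681) = √559138/41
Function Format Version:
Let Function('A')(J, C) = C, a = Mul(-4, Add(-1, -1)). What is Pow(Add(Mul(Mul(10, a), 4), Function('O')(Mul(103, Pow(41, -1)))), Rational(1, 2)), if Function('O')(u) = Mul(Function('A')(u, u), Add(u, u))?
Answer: Mul(Rational(1, 41), Pow(559138, Rational(1, 2))) ≈ 18.238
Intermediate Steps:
a = 8 (a = Mul(-4, -2) = 8)
Function('O')(u) = Mul(2, Pow(u, 2)) (Function('O')(u) = Mul(u, Add(u, u)) = Mul(u, Mul(2, u)) = Mul(2, Pow(u, 2)))
Pow(Add(Mul(Mul(10, a), 4), Function('O')(Mul(103, Pow(41, -1)))), Rational(1, 2)) = Pow(Add(Mul(Mul(10, 8), 4), Mul(2, Pow(Mul(103, Pow(41, -1)), 2))), Rational(1, 2)) = Pow(Add(Mul(80, 4), Mul(2, Pow(Mul(103, Rational(1, 41)), 2))), Rational(1, 2)) = Pow(Add(320, Mul(2, Pow(Rational(103, 41), 2))), Rational(1, 2)) = Pow(Add(320, Mul(2, Rational(10609, 1681))), Rational(1, 2)) = Pow(Add(320, Rational(21218, 1681)), Rational(1, 2)) = Pow(Rational(559138, 1681), Rational(1, 2)) = Mul(Rational(1, 41), Pow(559138, Rational(1, 2)))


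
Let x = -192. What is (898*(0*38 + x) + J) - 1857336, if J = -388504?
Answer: -2418256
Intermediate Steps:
(898*(0*38 + x) + J) - 1857336 = (898*(0*38 - 192) - 388504) - 1857336 = (898*(0 - 192) - 388504) - 1857336 = (898*(-192) - 388504) - 1857336 = (-172416 - 388504) - 1857336 = -560920 - 1857336 = -2418256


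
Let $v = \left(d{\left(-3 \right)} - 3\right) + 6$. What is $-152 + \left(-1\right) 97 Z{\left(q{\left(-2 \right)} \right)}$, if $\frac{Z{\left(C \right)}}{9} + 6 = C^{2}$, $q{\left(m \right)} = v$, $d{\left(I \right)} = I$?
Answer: $5086$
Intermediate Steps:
$v = 0$ ($v = \left(-3 - 3\right) + 6 = -6 + 6 = 0$)
$q{\left(m \right)} = 0$
$Z{\left(C \right)} = -54 + 9 C^{2}$
$-152 + \left(-1\right) 97 Z{\left(q{\left(-2 \right)} \right)} = -152 + \left(-1\right) 97 \left(-54 + 9 \cdot 0^{2}\right) = -152 - 97 \left(-54 + 9 \cdot 0\right) = -152 - 97 \left(-54 + 0\right) = -152 - -5238 = -152 + 5238 = 5086$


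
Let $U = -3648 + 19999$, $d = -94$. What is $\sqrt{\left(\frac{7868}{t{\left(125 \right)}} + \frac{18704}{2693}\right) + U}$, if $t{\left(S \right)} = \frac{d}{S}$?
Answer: $\frac{\sqrt{94442060285389}}{126571} \approx 76.78$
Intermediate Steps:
$t{\left(S \right)} = - \frac{94}{S}$
$U = 16351$
$\sqrt{\left(\frac{7868}{t{\left(125 \right)}} + \frac{18704}{2693}\right) + U} = \sqrt{\left(\frac{7868}{\left(-94\right) \frac{1}{125}} + \frac{18704}{2693}\right) + 16351} = \sqrt{\left(\frac{7868}{\left(-94\right) \frac{1}{125}} + 18704 \cdot \frac{1}{2693}\right) + 16351} = \sqrt{\left(\frac{7868}{- \frac{94}{125}} + \frac{18704}{2693}\right) + 16351} = \sqrt{\left(7868 \left(- \frac{125}{94}\right) + \frac{18704}{2693}\right) + 16351} = \sqrt{\left(- \frac{491750}{47} + \frac{18704}{2693}\right) + 16351} = \sqrt{- \frac{1323403662}{126571} + 16351} = \sqrt{\frac{746158759}{126571}} = \frac{\sqrt{94442060285389}}{126571}$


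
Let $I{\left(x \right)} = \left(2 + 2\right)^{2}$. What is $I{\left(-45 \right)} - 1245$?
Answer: $-1229$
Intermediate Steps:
$I{\left(x \right)} = 16$ ($I{\left(x \right)} = 4^{2} = 16$)
$I{\left(-45 \right)} - 1245 = 16 - 1245 = -1229$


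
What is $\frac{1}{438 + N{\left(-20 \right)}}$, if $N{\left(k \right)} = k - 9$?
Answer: $\frac{1}{409} \approx 0.002445$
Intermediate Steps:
$N{\left(k \right)} = -9 + k$ ($N{\left(k \right)} = k - 9 = -9 + k$)
$\frac{1}{438 + N{\left(-20 \right)}} = \frac{1}{438 - 29} = \frac{1}{409}$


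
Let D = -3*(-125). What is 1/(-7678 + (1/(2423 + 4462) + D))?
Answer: -6885/50281154 ≈ -0.00013693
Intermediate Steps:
D = 375
1/(-7678 + (1/(2423 + 4462) + D)) = 1/(-7678 + (1/(2423 + 4462) + 375)) = 1/(-7678 + (1/6885 + 375)) = 1/(-7678 + 2581876/6885) = 1/(-50281154/6885) = -6885/50281154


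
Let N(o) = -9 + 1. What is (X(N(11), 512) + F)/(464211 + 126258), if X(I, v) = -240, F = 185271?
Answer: 5607/17893 ≈ 0.31336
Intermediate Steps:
N(o) = -8
(X(N(11), 512) + F)/(464211 + 126258) = (-240 + 185271)/(464211 + 126258) = 185031/590469 = 185031*(1/590469) = 5607/17893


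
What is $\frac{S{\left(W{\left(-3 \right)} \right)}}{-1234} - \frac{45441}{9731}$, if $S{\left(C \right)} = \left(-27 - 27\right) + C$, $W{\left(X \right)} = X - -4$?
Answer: $- \frac{55558451}{12008054} \approx -4.6268$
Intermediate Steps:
$W{\left(X \right)} = 4 + X$ ($W{\left(X \right)} = X + 4 = 4 + X$)
$S{\left(C \right)} = -54 + C$
$\frac{S{\left(W{\left(-3 \right)} \right)}}{-1234} - \frac{45441}{9731} = \frac{-54 + \left(4 - 3\right)}{-1234} - \frac{45441}{9731} = \left(-54 + 1\right) \left(- \frac{1}{1234}\right) - \frac{45441}{9731} = \left(-53\right) \left(- \frac{1}{1234}\right) - \frac{45441}{9731} = \frac{53}{1234} - \frac{45441}{9731} = - \frac{55558451}{12008054}$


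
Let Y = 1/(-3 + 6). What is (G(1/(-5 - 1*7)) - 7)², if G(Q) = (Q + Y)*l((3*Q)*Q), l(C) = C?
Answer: 1803649/36864 ≈ 48.927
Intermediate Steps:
Y = ⅓ (Y = 1/3 = ⅓ ≈ 0.33333)
G(Q) = 3*Q²*(⅓ + Q) (G(Q) = (Q + ⅓)*((3*Q)*Q) = (⅓ + Q)*(3*Q²) = 3*Q²*(⅓ + Q))
(G(1/(-5 - 1*7)) - 7)² = ((1/(-5 - 1*7))²*(1 + 3/(-5 - 1*7)) - 7)² = ((1/(-5 - 7))²*(1 + 3/(-5 - 7)) - 7)² = ((1/(-12))²*(1 + 3/(-12)) - 7)² = ((-1/12)²*(1 + 3*(-1/12)) - 7)² = ((1 - ¼)/144 - 7)² = ((1/144)*(¾) - 7)² = (1/192 - 7)² = (-1343/192)² = 1803649/36864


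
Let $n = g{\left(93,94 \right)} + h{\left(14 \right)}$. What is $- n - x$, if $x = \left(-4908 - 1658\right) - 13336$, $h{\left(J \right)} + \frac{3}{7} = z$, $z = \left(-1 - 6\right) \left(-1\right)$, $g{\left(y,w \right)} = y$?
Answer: $\frac{138617}{7} \approx 19802.0$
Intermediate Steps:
$z = 7$ ($z = \left(-7\right) \left(-1\right) = 7$)
$h{\left(J \right)} = \frac{46}{7}$ ($h{\left(J \right)} = - \frac{3}{7} + 7 = \frac{46}{7}$)
$n = \frac{697}{7}$ ($n = 93 + \frac{46}{7} = \frac{697}{7} \approx 99.571$)
$x = -19902$ ($x = -6566 - 13336 = -19902$)
$- n - x = \left(-1\right) \frac{697}{7} - -19902 = - \frac{697}{7} + 19902 = \frac{138617}{7}$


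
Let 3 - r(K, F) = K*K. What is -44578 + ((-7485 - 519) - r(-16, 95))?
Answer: -52329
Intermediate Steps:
r(K, F) = 3 - K² (r(K, F) = 3 - K*K = 3 - K²)
-44578 + ((-7485 - 519) - r(-16, 95)) = -44578 + ((-7485 - 519) - (3 - 1*(-16)²)) = -44578 + (-8004 - (3 - 1*256)) = -44578 + (-8004 - (3 - 256)) = -44578 + (-8004 - 1*(-253)) = -44578 + (-8004 + 253) = -44578 - 7751 = -52329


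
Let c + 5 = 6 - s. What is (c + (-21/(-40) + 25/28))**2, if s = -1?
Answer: 915849/78400 ≈ 11.682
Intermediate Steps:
c = 2 (c = -5 + (6 - 1*(-1)) = -5 + (6 + 1) = -5 + 7 = 2)
(c + (-21/(-40) + 25/28))**2 = (2 + (-21/(-40) + 25/28))**2 = (2 + (-21*(-1/40) + 25*(1/28)))**2 = (2 + (21/40 + 25/28))**2 = (2 + 397/280)**2 = (957/280)**2 = 915849/78400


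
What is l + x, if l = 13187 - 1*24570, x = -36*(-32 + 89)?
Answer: -13435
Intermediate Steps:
x = -2052 (x = -36*57 = -2052)
l = -11383 (l = 13187 - 24570 = -11383)
l + x = -11383 - 2052 = -13435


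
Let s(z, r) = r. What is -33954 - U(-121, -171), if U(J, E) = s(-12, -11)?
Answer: -33943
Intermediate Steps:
U(J, E) = -11
-33954 - U(-121, -171) = -33954 - 1*(-11) = -33954 + 11 = -33943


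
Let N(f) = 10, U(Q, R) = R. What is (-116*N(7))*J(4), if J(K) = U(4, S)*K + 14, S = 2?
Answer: -25520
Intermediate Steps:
J(K) = 14 + 2*K (J(K) = 2*K + 14 = 14 + 2*K)
(-116*N(7))*J(4) = (-116*10)*(14 + 2*4) = -1160*(14 + 8) = -1160*22 = -25520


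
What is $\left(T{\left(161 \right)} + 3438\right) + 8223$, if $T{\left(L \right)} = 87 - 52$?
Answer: $11696$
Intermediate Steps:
$T{\left(L \right)} = 35$ ($T{\left(L \right)} = 87 - 52 = 35$)
$\left(T{\left(161 \right)} + 3438\right) + 8223 = \left(35 + 3438\right) + 8223 = 3473 + 8223 = 11696$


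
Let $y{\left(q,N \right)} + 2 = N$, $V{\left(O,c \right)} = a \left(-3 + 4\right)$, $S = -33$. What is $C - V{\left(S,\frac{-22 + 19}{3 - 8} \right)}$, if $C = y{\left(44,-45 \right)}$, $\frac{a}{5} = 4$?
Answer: $-67$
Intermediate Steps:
$a = 20$ ($a = 5 \cdot 4 = 20$)
$V{\left(O,c \right)} = 20$ ($V{\left(O,c \right)} = 20 \left(-3 + 4\right) = 20 \cdot 1 = 20$)
$y{\left(q,N \right)} = -2 + N$
$C = -47$ ($C = -2 - 45 = -47$)
$C - V{\left(S,\frac{-22 + 19}{3 - 8} \right)} = -47 - 20 = -67$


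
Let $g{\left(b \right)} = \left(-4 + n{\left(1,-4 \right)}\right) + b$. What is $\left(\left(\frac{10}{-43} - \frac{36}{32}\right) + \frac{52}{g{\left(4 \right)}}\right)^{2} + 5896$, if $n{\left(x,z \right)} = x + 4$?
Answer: $\frac{17684622209}{2958400} \approx 5977.8$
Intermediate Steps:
$n{\left(x,z \right)} = 4 + x$
$g{\left(b \right)} = 1 + b$ ($g{\left(b \right)} = \left(-4 + \left(4 + 1\right)\right) + b = \left(-4 + 5\right) + b = 1 + b$)
$\left(\left(\frac{10}{-43} - \frac{36}{32}\right) + \frac{52}{g{\left(4 \right)}}\right)^{2} + 5896 = \left(\left(\frac{10}{-43} - \frac{36}{32}\right) + \frac{52}{1 + 4}\right)^{2} + 5896 = \left(\left(10 \left(- \frac{1}{43}\right) - \frac{9}{8}\right) + \frac{52}{5}\right)^{2} + 5896 = \left(\left(- \frac{10}{43} - \frac{9}{8}\right) + 52 \cdot \frac{1}{5}\right)^{2} + 5896 = \left(- \frac{467}{344} + \frac{52}{5}\right)^{2} + 5896 = \left(\frac{15553}{1720}\right)^{2} + 5896 = \frac{241895809}{2958400} + 5896 = \frac{17684622209}{2958400}$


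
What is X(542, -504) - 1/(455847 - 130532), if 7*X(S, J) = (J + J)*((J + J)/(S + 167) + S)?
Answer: -17954421127909/230648335 ≈ -77843.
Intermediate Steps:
X(S, J) = 2*J*(S + 2*J/(167 + S))/7 (X(S, J) = ((J + J)*((J + J)/(S + 167) + S))/7 = ((2*J)*((2*J)/(167 + S) + S))/7 = ((2*J)*(2*J/(167 + S) + S))/7 = ((2*J)*(S + 2*J/(167 + S)))/7 = (2*J*(S + 2*J/(167 + S)))/7 = 2*J*(S + 2*J/(167 + S))/7)
X(542, -504) - 1/(455847 - 130532) = (2/7)*(-504)*(542² + 2*(-504) + 167*542)/(167 + 542) - 1/(455847 - 130532) = (2/7)*(-504)*(293764 - 1008 + 90514)/709 - 1/325315 = (2/7)*(-504)*(1/709)*383270 - 1*1/325315 = -55190880/709 - 1/325315 = -17954421127909/230648335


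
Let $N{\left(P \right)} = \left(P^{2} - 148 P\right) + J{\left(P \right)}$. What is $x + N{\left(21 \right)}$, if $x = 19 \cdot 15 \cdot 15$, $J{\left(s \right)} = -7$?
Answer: $1601$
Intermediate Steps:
$x = 4275$ ($x = 285 \cdot 15 = 4275$)
$N{\left(P \right)} = -7 + P^{2} - 148 P$ ($N{\left(P \right)} = \left(P^{2} - 148 P\right) - 7 = -7 + P^{2} - 148 P$)
$x + N{\left(21 \right)} = 4275 - \left(3115 - 441\right) = 4275 - 2674 = 1601$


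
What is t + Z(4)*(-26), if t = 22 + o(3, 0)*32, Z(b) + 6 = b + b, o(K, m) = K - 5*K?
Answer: -414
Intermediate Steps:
o(K, m) = -4*K
Z(b) = -6 + 2*b (Z(b) = -6 + (b + b) = -6 + 2*b)
t = -362 (t = 22 - 4*3*32 = 22 - 12*32 = 22 - 384 = -362)
t + Z(4)*(-26) = -362 + (-6 + 2*4)*(-26) = -362 + (-6 + 8)*(-26) = -362 + 2*(-26) = -362 - 52 = -414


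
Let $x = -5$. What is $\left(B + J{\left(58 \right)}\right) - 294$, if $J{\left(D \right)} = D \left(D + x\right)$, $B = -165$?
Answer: $2615$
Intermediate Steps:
$J{\left(D \right)} = D \left(-5 + D\right)$ ($J{\left(D \right)} = D \left(D - 5\right) = D \left(-5 + D\right)$)
$\left(B + J{\left(58 \right)}\right) - 294 = \left(-165 + 58 \left(-5 + 58\right)\right) - 294 = \left(-165 + 58 \cdot 53\right) - 294 = \left(-165 + 3074\right) - 294 = 2909 - 294 = 2615$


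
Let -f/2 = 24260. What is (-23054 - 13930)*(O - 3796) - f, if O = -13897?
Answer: 654406432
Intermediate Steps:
f = -48520 (f = -2*24260 = -48520)
(-23054 - 13930)*(O - 3796) - f = (-23054 - 13930)*(-13897 - 3796) - 1*(-48520) = -36984*(-17693) + 48520 = 654357912 + 48520 = 654406432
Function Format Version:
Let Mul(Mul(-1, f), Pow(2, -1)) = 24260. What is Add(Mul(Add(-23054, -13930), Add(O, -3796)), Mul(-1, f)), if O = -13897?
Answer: 654406432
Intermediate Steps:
f = -48520 (f = Mul(-2, 24260) = -48520)
Add(Mul(Add(-23054, -13930), Add(O, -3796)), Mul(-1, f)) = Add(Mul(Add(-23054, -13930), Add(-13897, -3796)), Mul(-1, -48520)) = Add(Mul(-36984, -17693), 48520) = Add(654357912, 48520) = 654406432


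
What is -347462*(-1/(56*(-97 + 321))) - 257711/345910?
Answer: 29239463409/1084773760 ≈ 26.954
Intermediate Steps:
-347462*(-1/(56*(-97 + 321))) - 257711/345910 = -347462/((-56*224)) - 257711*1/345910 = -347462/(-12544) - 257711/345910 = -347462*(-1/12544) - 257711/345910 = 173731/6272 - 257711/345910 = 29239463409/1084773760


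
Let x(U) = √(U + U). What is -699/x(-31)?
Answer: 699*I*√62/62 ≈ 88.773*I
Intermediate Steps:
x(U) = √2*√U (x(U) = √(2*U) = √2*√U)
-699/x(-31) = -699*(-I*√62/62) = -(-699)*I*√62/62 = 699*I*√62/62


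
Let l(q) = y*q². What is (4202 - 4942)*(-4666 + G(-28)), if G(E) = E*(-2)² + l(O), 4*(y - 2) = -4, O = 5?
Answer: 3517220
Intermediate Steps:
y = 1 (y = 2 + (¼)*(-4) = 2 - 1 = 1)
l(q) = q² (l(q) = 1*q² = q²)
G(E) = 25 + 4*E (G(E) = E*(-2)² + 5² = E*4 + 25 = 4*E + 25 = 25 + 4*E)
(4202 - 4942)*(-4666 + G(-28)) = (4202 - 4942)*(-4666 + (25 + 4*(-28))) = -740*(-4666 + (25 - 112)) = -740*(-4666 - 87) = -740*(-4753) = 3517220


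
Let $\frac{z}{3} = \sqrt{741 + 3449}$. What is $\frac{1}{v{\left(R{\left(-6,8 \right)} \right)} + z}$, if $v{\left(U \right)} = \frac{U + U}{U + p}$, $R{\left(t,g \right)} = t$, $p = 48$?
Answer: $\frac{7}{923893} + \frac{147 \sqrt{4190}}{1847786} \approx 0.0051572$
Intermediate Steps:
$z = 3 \sqrt{4190}$ ($z = 3 \sqrt{741 + 3449} = 3 \sqrt{4190} \approx 194.19$)
$v{\left(U \right)} = \frac{2 U}{48 + U}$ ($v{\left(U \right)} = \frac{U + U}{U + 48} = \frac{2 U}{48 + U}$)
$\frac{1}{v{\left(R{\left(-6,8 \right)} \right)} + z} = \frac{1}{2 \left(-6\right) \frac{1}{48 - 6} + 3 \sqrt{4190}} = \frac{1}{2 \left(-6\right) \frac{1}{42} + 3 \sqrt{4190}} = \frac{1}{- \frac{2}{7} + 3 \sqrt{4190}}$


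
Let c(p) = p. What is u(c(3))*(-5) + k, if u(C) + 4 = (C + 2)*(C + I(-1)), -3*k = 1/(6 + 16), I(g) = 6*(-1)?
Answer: 6269/66 ≈ 94.985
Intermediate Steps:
I(g) = -6
k = -1/66 (k = -1/(3*(6 + 16)) = -1/3/22 = -1/3*1/22 = -1/66 ≈ -0.015152)
u(C) = -4 + (-6 + C)*(2 + C) (u(C) = -4 + (C + 2)*(C - 6) = -4 + (2 + C)*(-6 + C) = -4 + (-6 + C)*(2 + C))
u(c(3))*(-5) + k = (-16 + 3**2 - 4*3)*(-5) - 1/66 = (-16 + 9 - 12)*(-5) - 1/66 = -19*(-5) - 1/66 = 95 - 1/66 = 6269/66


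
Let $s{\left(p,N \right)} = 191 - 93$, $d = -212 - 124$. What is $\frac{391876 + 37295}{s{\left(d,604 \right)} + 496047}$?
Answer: $\frac{429171}{496145} \approx 0.86501$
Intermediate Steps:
$d = -336$
$s{\left(p,N \right)} = 98$ ($s{\left(p,N \right)} = 191 - 93 = 98$)
$\frac{391876 + 37295}{s{\left(d,604 \right)} + 496047} = \frac{391876 + 37295}{98 + 496047} = \frac{429171}{496145}$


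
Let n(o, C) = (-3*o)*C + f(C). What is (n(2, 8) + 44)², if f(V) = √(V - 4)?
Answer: 4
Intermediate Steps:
f(V) = √(-4 + V)
n(o, C) = √(-4 + C) - 3*C*o (n(o, C) = (-3*o)*C + √(-4 + C) = -3*C*o + √(-4 + C) = √(-4 + C) - 3*C*o)
(n(2, 8) + 44)² = ((√(-4 + 8) - 3*8*2) + 44)² = ((√4 - 48) + 44)² = ((2 - 48) + 44)² = (-46 + 44)² = (-2)² = 4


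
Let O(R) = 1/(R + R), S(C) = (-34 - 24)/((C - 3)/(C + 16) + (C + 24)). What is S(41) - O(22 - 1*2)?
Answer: -7157/7880 ≈ -0.90825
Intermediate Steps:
S(C) = -58/(24 + C + (-3 + C)/(16 + C)) (S(C) = -58/((-3 + C)/(16 + C) + (24 + C)) = -58/(24 + C + (-3 + C)/(16 + C)))
O(R) = 1/(2*R)
S(41) - O(22 - 1*2) = 58*(-16 - 1*41)/(381 + 41**2 + 41*41) - 1/(2*(22 - 1*2)) = 58*(-16 - 41)/(381 + 1681 + 1681) - 1/(2*(22 - 2)) = 58*(-57)/3743 - 1/(2*20) = 58*(1/3743)*(-57) - 1/(2*20) = -174/197 - 1*1/40 = -174/197 - 1/40 = -7157/7880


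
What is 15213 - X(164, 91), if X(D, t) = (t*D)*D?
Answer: -2432323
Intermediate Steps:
X(D, t) = t*D**2 (X(D, t) = (D*t)*D = t*D**2)
15213 - X(164, 91) = 15213 - 91*164**2 = 15213 - 91*26896 = 15213 - 1*2447536 = 15213 - 2447536 = -2432323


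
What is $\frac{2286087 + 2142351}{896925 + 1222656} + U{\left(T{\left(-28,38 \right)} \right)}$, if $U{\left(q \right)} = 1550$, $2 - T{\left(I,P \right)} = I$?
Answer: $\frac{1096592996}{706527} \approx 1552.1$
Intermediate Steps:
$T{\left(I,P \right)} = 2 - I$
$\frac{2286087 + 2142351}{896925 + 1222656} + U{\left(T{\left(-28,38 \right)} \right)} = \frac{2286087 + 2142351}{896925 + 1222656} + 1550 = \frac{4428438}{2119581} + 1550 = 4428438 \cdot \frac{1}{2119581} + 1550 = \frac{1476146}{706527} + 1550 = \frac{1096592996}{706527}$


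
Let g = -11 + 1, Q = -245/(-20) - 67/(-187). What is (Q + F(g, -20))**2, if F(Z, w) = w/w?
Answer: 103612041/559504 ≈ 185.19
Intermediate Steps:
Q = 9431/748 (Q = -245*(-1/20) - 67*(-1/187) = 49/4 + 67/187 = 9431/748 ≈ 12.608)
g = -10
F(Z, w) = 1
(Q + F(g, -20))**2 = (9431/748 + 1)**2 = (10179/748)**2 = 103612041/559504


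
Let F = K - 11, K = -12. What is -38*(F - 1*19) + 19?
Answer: 1615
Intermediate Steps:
F = -23 (F = -12 - 11 = -23)
-38*(F - 1*19) + 19 = -38*(-23 - 1*19) + 19 = -38*(-23 - 19) + 19 = -38*(-42) + 19 = 1596 + 19 = 1615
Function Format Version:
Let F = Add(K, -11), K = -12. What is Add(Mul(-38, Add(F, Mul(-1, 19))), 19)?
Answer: 1615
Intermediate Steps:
F = -23 (F = Add(-12, -11) = -23)
Add(Mul(-38, Add(F, Mul(-1, 19))), 19) = Add(Mul(-38, Add(-23, Mul(-1, 19))), 19) = Add(Mul(-38, Add(-23, -19)), 19) = Add(Mul(-38, -42), 19) = Add(1596, 19) = 1615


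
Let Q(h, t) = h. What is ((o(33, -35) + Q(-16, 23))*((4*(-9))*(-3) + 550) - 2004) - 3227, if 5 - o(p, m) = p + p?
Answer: -55897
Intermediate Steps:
o(p, m) = 5 - 2*p (o(p, m) = 5 - (p + p) = 5 - 2*p)
((o(33, -35) + Q(-16, 23))*((4*(-9))*(-3) + 550) - 2004) - 3227 = (((5 - 2*33) - 16)*((4*(-9))*(-3) + 550) - 2004) - 3227 = (((5 - 66) - 16)*(-36*(-3) + 550) - 2004) - 3227 = ((-61 - 16)*(108 + 550) - 2004) - 3227 = (-77*658 - 2004) - 3227 = (-50666 - 2004) - 3227 = -52670 - 3227 = -55897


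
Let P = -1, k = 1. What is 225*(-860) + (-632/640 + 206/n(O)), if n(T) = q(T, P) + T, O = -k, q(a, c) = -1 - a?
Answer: -15496559/80 ≈ -1.9371e+5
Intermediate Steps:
O = -1 (O = -1*1 = -1)
n(T) = -1 (n(T) = (-1 - T) + T = -1)
225*(-860) + (-632/640 + 206/n(O)) = 225*(-860) + (-632/640 + 206/(-1)) = -193500 + (-632*1/640 + 206*(-1)) = -193500 + (-79/80 - 206) = -193500 - 16559/80 = -15496559/80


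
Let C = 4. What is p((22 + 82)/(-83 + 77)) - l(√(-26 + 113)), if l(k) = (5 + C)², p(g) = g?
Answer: -295/3 ≈ -98.333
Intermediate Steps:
l(k) = 81 (l(k) = (5 + 4)² = 9² = 81)
p((22 + 82)/(-83 + 77)) - l(√(-26 + 113)) = (22 + 82)/(-83 + 77) - 1*81 = 104/(-6) - 81 = 104*(-⅙) - 81 = -52/3 - 81 = -295/3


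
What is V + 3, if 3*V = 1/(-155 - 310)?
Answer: 4184/1395 ≈ 2.9993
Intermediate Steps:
V = -1/1395 (V = 1/(3*(-155 - 310)) = (⅓)/(-465) = (⅓)*(-1/465) = -1/1395 ≈ -0.00071685)
V + 3 = -1/1395 + 3 = 4184/1395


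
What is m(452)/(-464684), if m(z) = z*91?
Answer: -10283/116171 ≈ -0.088516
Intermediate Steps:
m(z) = 91*z
m(452)/(-464684) = (91*452)/(-464684) = 41132*(-1/464684) = -10283/116171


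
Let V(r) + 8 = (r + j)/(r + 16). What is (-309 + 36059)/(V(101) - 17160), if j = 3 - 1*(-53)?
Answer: -4182750/2008499 ≈ -2.0825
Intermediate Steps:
j = 56 (j = 3 + 53 = 56)
V(r) = -8 + (56 + r)/(16 + r) (V(r) = -8 + (r + 56)/(r + 16) = -8 + (56 + r)/(16 + r))
(-309 + 36059)/(V(101) - 17160) = (-309 + 36059)/((-72 - 7*101)/(16 + 101) - 17160) = 35750/((-72 - 707)/117 - 17160) = 35750/((1/117)*(-779) - 17160) = 35750/(-779/117 - 17160) = 35750/(-2008499/117) = 35750*(-117/2008499) = -4182750/2008499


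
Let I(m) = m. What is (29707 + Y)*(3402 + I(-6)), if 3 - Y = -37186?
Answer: 227178816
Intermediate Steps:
Y = 37189 (Y = 3 - 1*(-37186) = 3 + 37186 = 37189)
(29707 + Y)*(3402 + I(-6)) = (29707 + 37189)*(3402 - 6) = 66896*3396 = 227178816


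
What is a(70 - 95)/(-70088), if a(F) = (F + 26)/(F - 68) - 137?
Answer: 6371/3259092 ≈ 0.0019548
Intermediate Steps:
a(F) = -137 + (26 + F)/(-68 + F) (a(F) = (26 + F)/(-68 + F) - 137 = -137 + (26 + F)/(-68 + F))
a(70 - 95)/(-70088) = (2*(4671 - 68*(70 - 95))/(-68 + (70 - 95)))/(-70088) = (2*(4671 - 68*(-25))/(-68 - 25))*(-1/70088) = (2*(4671 + 1700)/(-93))*(-1/70088) = (2*(-1/93)*6371)*(-1/70088) = -12742/93*(-1/70088) = 6371/3259092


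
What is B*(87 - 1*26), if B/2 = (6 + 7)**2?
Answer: 20618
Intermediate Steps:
B = 338 (B = 2*(6 + 7)**2 = 2*13**2 = 2*169 = 338)
B*(87 - 1*26) = 338*(87 - 1*26) = 338*(87 - 26) = 338*61 = 20618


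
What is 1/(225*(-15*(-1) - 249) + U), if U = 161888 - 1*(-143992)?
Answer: 1/253230 ≈ 3.9490e-6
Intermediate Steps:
U = 305880 (U = 161888 + 143992 = 305880)
1/(225*(-15*(-1) - 249) + U) = 1/(225*(-15*(-1) - 249) + 305880) = 1/(225*(15 - 249) + 305880) = 1/(225*(-234) + 305880) = 1/(-52650 + 305880) = 1/253230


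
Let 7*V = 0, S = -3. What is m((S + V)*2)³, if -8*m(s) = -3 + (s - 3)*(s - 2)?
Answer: -328509/512 ≈ -641.62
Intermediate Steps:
V = 0 (V = (⅐)*0 = 0)
m(s) = 3/8 - (-3 + s)*(-2 + s)/8 (m(s) = -(-3 + (s - 3)*(s - 2))/8 = -(-3 + (-3 + s)*(-2 + s))/8 = 3/8 - (-3 + s)*(-2 + s)/8)
m((S + V)*2)³ = (-3/8 - 4*(-3 + 0)²/8 + 5*((-3 + 0)*2)/8)³ = (-3/8 - (-3*2)²/8 + 5*(-3*2)/8)³ = (-3/8 - ⅛*(-6)² + (5/8)*(-6))³ = (-3/8 - ⅛*36 - 15/4)³ = (-3/8 - 9/2 - 15/4)³ = (-69/8)³ = -328509/512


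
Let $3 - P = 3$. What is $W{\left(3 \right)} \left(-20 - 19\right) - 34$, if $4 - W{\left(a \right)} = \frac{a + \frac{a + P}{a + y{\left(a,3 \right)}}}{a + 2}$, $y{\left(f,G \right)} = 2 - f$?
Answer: $- \frac{1549}{10} \approx -154.9$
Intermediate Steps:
$P = 0$ ($P = 3 - 3 = 0$)
$W{\left(a \right)} = 4 - \frac{3 a}{2 \left(2 + a\right)}$ ($W{\left(a \right)} = 4 - \frac{a + \frac{a + 0}{a - \left(-2 + a\right)}}{a + 2} = 4 - \frac{a + \frac{a}{2}}{2 + a} = 4 - \frac{\frac{3}{2} a}{2 + a} = 4 - \frac{3 a}{2 \left(2 + a\right)}$)
$W{\left(3 \right)} \left(-20 - 19\right) - 34 = \frac{16 + 5 \cdot 3}{2 \left(2 + 3\right)} \left(-20 - 19\right) - 34 = \frac{16 + 15}{2 \cdot 5} \left(-20 - 19\right) - 34 = \frac{1}{2} \cdot \frac{1}{5} \cdot 31 \left(-39\right) - 34 = \frac{31}{10} \left(-39\right) - 34 = - \frac{1209}{10} - 34 = - \frac{1549}{10}$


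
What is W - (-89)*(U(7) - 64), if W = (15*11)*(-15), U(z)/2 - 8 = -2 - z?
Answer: -8349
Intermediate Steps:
U(z) = 12 - 2*z (U(z) = 16 + 2*(-2 - z) = 16 + (-4 - 2*z) = 12 - 2*z)
W = -2475 (W = 165*(-15) = -2475)
W - (-89)*(U(7) - 64) = -2475 - (-89)*((12 - 2*7) - 64) = -2475 - (-89)*((12 - 14) - 64) = -2475 - (-89)*(-2 - 64) = -2475 - (-89)*(-66) = -2475 - 1*5874 = -2475 - 5874 = -8349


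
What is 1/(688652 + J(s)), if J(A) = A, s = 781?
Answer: 1/689433 ≈ 1.4505e-6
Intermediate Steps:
1/(688652 + J(s)) = 1/(688652 + 781) = 1/689433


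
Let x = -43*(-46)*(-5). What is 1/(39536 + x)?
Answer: 1/29646 ≈ 3.3731e-5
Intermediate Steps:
x = -9890 (x = 1978*(-5) = -9890)
1/(39536 + x) = 1/(39536 - 9890) = 1/29646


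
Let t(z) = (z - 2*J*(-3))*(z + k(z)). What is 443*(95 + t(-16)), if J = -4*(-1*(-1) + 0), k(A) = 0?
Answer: 325605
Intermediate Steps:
J = -4 (J = -4*(1 + 0) = -4*1 = -4)
t(z) = z*(-24 + z) (t(z) = (z - 2*(-4)*(-3))*(z + 0) = (z + 8*(-3))*z = (z - 24)*z = (-24 + z)*z = z*(-24 + z))
443*(95 + t(-16)) = 443*(95 - 16*(-24 - 16)) = 443*(95 - 16*(-40)) = 443*(95 + 640) = 443*735 = 325605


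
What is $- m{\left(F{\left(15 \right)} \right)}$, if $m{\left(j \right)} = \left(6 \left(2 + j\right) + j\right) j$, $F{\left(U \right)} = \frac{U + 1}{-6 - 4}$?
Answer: $\frac{32}{25} \approx 1.28$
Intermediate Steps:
$F{\left(U \right)} = - \frac{1}{10} - \frac{U}{10}$ ($F{\left(U \right)} = \frac{1 + U}{-10} = \left(1 + U\right) \left(- \frac{1}{10}\right) = - \frac{1}{10} - \frac{U}{10}$)
$m{\left(j \right)} = j \left(12 + 7 j\right)$ ($m{\left(j \right)} = \left(\left(12 + 6 j\right) + j\right) j = \left(12 + 7 j\right) j = j \left(12 + 7 j\right)$)
$- m{\left(F{\left(15 \right)} \right)} = - \left(- \frac{1}{10} - \frac{3}{2}\right) \left(12 + 7 \left(- \frac{1}{10} - \frac{3}{2}\right)\right) = - \frac{\left(-8\right) \left(12 + 7 \left(- \frac{8}{5}\right)\right)}{5} = - \frac{\left(-8\right) \left(12 - \frac{56}{5}\right)}{5} = - \frac{\left(-8\right) 4}{5 \cdot 5} = \left(-1\right) \left(- \frac{32}{25}\right) = \frac{32}{25}$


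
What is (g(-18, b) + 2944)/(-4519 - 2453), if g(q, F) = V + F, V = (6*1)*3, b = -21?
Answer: -2941/6972 ≈ -0.42183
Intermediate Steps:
V = 18 (V = 6*3 = 18)
g(q, F) = 18 + F
(g(-18, b) + 2944)/(-4519 - 2453) = ((18 - 21) + 2944)/(-4519 - 2453) = (-3 + 2944)/(-6972) = 2941*(-1/6972) = -2941/6972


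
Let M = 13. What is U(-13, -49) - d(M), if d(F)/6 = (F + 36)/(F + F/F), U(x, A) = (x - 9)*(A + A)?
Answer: 2135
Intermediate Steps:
U(x, A) = 2*A*(-9 + x) (U(x, A) = (-9 + x)*(2*A) = 2*A*(-9 + x))
d(F) = 6*(36 + F)/(1 + F) (d(F) = 6*((F + 36)/(F + F/F)) = 6*((36 + F)/(F + 1)) = 6*((36 + F)/(1 + F)) = 6*(36 + F)/(1 + F))
U(-13, -49) - d(M) = 2*(-49)*(-9 - 13) - 6*(36 + 13)/(1 + 13) = 2*(-49)*(-22) - 6*49/14 = 2156 - 6*49/14 = 2156 - 1*21 = 2156 - 21 = 2135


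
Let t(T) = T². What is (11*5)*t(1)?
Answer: 55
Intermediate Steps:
(11*5)*t(1) = (11*5)*1² = 55*1 = 55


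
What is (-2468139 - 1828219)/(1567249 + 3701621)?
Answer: -2148179/2634435 ≈ -0.81542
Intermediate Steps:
(-2468139 - 1828219)/(1567249 + 3701621) = -4296358/5268870 = -4296358*1/5268870 = -2148179/2634435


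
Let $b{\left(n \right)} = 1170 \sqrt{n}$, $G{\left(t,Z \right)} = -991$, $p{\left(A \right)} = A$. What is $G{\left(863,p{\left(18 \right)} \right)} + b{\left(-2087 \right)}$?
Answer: $-991 + 1170 i \sqrt{2087} \approx -991.0 + 53450.0 i$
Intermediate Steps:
$G{\left(863,p{\left(18 \right)} \right)} + b{\left(-2087 \right)} = -991 + 1170 \sqrt{-2087} = -991 + 1170 i \sqrt{2087}$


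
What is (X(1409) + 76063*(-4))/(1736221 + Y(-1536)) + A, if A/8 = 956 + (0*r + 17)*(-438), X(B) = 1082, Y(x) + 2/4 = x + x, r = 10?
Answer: -179970746580/3466297 ≈ -51920.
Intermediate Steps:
Y(x) = -½ + 2*x (Y(x) = -½ + (x + x) = -½ + 2*x)
A = -51920 (A = 8*(956 + (0*10 + 17)*(-438)) = 8*(956 + (0 + 17)*(-438)) = 8*(956 + 17*(-438)) = 8*(956 - 7446) = 8*(-6490) = -51920)
(X(1409) + 76063*(-4))/(1736221 + Y(-1536)) + A = (1082 + 76063*(-4))/(1736221 + (-½ + 2*(-1536))) - 51920 = (1082 - 304252)/(1736221 + (-½ - 3072)) - 51920 = -303170/(1736221 - 6145/2) - 51920 = -303170/3466297/2 - 51920 = -303170*2/3466297 - 51920 = -606340/3466297 - 51920 = -179970746580/3466297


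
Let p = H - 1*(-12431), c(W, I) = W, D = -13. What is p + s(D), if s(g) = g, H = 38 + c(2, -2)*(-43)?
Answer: 12370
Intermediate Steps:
H = -48 (H = 38 + 2*(-43) = 38 - 86 = -48)
p = 12383 (p = -48 - 1*(-12431) = -48 + 12431 = 12383)
p + s(D) = 12383 - 13 = 12370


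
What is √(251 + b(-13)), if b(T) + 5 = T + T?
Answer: 2*√55 ≈ 14.832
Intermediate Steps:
b(T) = -5 + 2*T (b(T) = -5 + (T + T) = -5 + 2*T)
√(251 + b(-13)) = √(251 + (-5 + 2*(-13))) = √(251 + (-5 - 26)) = √(251 - 31) = √220 = 2*√55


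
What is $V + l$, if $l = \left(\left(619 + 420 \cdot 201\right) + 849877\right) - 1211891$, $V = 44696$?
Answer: $-232279$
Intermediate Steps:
$l = -276975$ ($l = \left(\left(619 + 84420\right) + 849877\right) - 1211891 = \left(85039 + 849877\right) - 1211891 = 934916 - 1211891 = -276975$)
$V + l = 44696 - 276975 = -232279$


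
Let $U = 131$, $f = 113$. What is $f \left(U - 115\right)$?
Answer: $1808$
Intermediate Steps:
$f \left(U - 115\right) = 113 \left(131 - 115\right) = 113 \cdot 16 = 1808$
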